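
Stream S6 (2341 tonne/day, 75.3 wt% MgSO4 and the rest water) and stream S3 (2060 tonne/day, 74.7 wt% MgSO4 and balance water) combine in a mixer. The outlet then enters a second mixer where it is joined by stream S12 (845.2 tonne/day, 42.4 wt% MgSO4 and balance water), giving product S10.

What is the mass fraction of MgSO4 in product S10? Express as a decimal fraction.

Overall, product flow = 5246.2 tonne/day.
MgSO4 in = 2341×0.753 + 2060×0.747 + 845.2×0.424 = 3660 tonne/day.
MgSO4 fraction in S10 = 0.698.

0.698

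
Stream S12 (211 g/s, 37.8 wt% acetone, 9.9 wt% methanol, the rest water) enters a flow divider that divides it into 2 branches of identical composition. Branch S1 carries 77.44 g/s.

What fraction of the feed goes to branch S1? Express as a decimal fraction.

0.367

Fraction to S1 = 77.44/211 = 0.3670.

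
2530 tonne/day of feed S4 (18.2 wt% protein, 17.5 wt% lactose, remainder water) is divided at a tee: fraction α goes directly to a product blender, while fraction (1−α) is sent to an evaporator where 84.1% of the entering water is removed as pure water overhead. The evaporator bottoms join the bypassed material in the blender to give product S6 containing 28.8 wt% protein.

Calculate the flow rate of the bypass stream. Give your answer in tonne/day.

All 2530×0.182 = 460.46 tonne/day of protein reaches S6, so S6 = 460.46/0.288 = 1598.8 tonne/day and vapour = 931.18 tonne/day.
The evaporator receives (1−α)·2530 of feed at 0.643 water and removes 0.841 of that water:
0.841×0.643×(1−α)×2530 = 931.18
(1−α) = 931.18/1368.1 = 0.6806;  α = 0.3194.
Bypass flow = 0.3194×2530 = 808.02 tonne/day.

808 tonne/day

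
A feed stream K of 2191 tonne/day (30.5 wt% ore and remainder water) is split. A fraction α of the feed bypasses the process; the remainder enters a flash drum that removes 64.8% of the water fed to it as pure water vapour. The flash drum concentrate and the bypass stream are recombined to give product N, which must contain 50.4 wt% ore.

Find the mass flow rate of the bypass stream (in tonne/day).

All 2191×0.305 = 668.25 tonne/day of ore reaches N, so N = 668.25/0.504 = 1325.9 tonne/day and vapour = 865.1 tonne/day.
The evaporator receives (1−α)·2191 of feed at 0.695 water and removes 0.648 of that water:
0.648×0.695×(1−α)×2191 = 865.1
(1−α) = 865.1/986.74 = 0.8767;  α = 0.1233.
Bypass flow = 0.1233×2191 = 270.1 tonne/day.

270.1 tonne/day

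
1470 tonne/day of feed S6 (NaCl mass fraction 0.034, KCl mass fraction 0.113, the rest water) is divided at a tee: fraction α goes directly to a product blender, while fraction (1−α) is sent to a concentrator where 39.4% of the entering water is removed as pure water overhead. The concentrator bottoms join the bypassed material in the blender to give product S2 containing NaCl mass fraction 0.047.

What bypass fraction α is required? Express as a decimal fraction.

All 1470×0.034 = 49.98 tonne/day of NaCl reaches S2, so S2 = 49.98/0.047 = 1063.4 tonne/day and vapour = 406.6 tonne/day.
The evaporator receives (1−α)·1470 of feed at 0.853 water and removes 0.394 of that water:
0.394×0.853×(1−α)×1470 = 406.6
(1−α) = 406.6/494.04 = 0.8230;  α = 0.1770.

0.177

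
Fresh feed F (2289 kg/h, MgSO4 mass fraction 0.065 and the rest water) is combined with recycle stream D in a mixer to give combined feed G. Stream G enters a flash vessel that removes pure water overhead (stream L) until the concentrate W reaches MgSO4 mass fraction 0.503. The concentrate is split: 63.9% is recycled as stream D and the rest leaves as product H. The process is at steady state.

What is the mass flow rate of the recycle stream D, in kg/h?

Overall MgSO4 balance (none leaves overhead): MgSO4 in fresh feed = MgSO4 in product, i.e. 2289×0.065 = (1−0.639)·W·0.503.
W = 148.78/(0.503×0.361) = 819.38 kg/h.
Recycle D = 0.639×819.38 = 523.58 kg/h.

523.6 kg/h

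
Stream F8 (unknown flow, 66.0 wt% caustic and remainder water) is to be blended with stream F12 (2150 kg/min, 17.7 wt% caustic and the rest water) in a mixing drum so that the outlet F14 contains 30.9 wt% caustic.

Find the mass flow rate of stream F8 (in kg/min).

808.5 kg/min

Let F8 be the unknown flow. Total out = 2150 + F8.
caustic balance: 380.55 + 0.660·F8 = 0.309·(2150 + F8)
(0.660 − 0.309)·F8 = 0.309×2150 − 380.55 = 283.8
F8 = 283.8 / 0.351 = 808.55 kg/min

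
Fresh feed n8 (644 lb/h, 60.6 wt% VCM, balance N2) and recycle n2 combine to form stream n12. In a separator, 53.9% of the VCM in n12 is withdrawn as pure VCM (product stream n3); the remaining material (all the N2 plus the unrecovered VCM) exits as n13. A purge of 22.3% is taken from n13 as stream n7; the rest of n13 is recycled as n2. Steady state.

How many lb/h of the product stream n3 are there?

327.8 lb/h

VCM in n12: m_A = 644×0.606 + (1−0.223)·(1−0.539)·m_A, so m_A = 390.26/0.6418 = 608.07 lb/h.
Product n3 = 0.539×608.07 = 327.75 lb/h.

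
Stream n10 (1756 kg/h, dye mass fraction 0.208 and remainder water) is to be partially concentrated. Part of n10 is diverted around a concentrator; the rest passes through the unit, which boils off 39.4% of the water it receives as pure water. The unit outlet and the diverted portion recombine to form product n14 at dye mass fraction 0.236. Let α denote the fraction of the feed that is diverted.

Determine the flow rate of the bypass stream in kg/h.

All 1756×0.208 = 365.25 kg/h of dye reaches n14, so n14 = 365.25/0.236 = 1547.7 kg/h and vapour = 208.34 kg/h.
The evaporator receives (1−α)·1756 of feed at 0.792 water and removes 0.394 of that water:
0.394×0.792×(1−α)×1756 = 208.34
(1−α) = 208.34/547.96 = 0.3802;  α = 0.6198.
Bypass flow = 0.6198×1756 = 1088.3 kg/h.

1088 kg/h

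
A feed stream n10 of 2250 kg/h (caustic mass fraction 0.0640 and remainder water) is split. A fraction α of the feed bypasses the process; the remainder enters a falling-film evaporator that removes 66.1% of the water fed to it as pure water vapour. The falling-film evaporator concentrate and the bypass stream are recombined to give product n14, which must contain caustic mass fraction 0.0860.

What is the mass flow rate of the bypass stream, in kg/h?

1320 kg/h

All 2250×0.064 = 144 kg/h of caustic reaches n14, so n14 = 144/0.086 = 1674.4 kg/h and vapour = 575.58 kg/h.
The evaporator receives (1−α)·2250 of feed at 0.936 water and removes 0.661 of that water:
0.661×0.936×(1−α)×2250 = 575.58
(1−α) = 575.58/1392.1 = 0.4135;  α = 0.5865.
Bypass flow = 0.5865×2250 = 1319.7 kg/h.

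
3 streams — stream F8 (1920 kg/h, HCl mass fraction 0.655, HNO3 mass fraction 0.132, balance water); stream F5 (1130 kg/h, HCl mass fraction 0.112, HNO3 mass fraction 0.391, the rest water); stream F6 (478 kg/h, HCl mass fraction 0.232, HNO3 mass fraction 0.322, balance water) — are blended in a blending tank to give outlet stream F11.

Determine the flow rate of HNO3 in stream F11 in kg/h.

HNO3 out = HNO3 in = 1920×0.132 + 1130×0.391 + 478×0.322 = 849.19 kg/h.

849.2 kg/h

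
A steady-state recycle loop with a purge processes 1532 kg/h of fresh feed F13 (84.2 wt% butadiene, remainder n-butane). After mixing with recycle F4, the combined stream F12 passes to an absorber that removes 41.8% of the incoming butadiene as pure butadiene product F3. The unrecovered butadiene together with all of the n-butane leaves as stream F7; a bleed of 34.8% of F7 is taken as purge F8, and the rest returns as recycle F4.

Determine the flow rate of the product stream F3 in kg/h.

butadiene in F12: m_A = 1532×0.842 + (1−0.348)·(1−0.418)·m_A, so m_A = 1289.9/0.6205 = 2078.8 kg/h.
Product F3 = 0.418×2078.8 = 868.92 kg/h.

868.9 kg/h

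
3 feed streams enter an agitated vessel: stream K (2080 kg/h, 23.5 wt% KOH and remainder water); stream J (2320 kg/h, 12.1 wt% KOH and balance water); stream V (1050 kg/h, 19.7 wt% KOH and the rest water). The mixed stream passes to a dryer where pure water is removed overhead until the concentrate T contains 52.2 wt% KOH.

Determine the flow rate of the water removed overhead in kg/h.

3580 kg/h

KOH entering = 2080×0.235 + 2320×0.121 + 1050×0.197 = 976.37 kg/h.
All KOH reports to T, so T = 976.37/0.522 = 1870.4 kg/h.
Total feed = 5450 kg/h; overhead = 5450 − 1870.4 = 3579.6 kg/h.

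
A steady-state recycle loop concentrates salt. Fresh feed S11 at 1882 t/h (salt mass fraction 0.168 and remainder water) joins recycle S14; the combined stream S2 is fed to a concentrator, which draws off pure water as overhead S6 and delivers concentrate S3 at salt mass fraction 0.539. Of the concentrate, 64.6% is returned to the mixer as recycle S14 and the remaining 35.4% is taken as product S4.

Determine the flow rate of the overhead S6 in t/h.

Overall salt balance (none leaves overhead): salt in fresh feed = salt in product, i.e. 1882×0.168 = (1−0.646)·S3·0.539.
S3 = 316.18/(0.539×0.354) = 1657.1 t/h.
Recycle S14 = 0.646×1657.1 = 1070.5 t/h.
Combined feed S2 = 1882 + 1070.5 = 2952.5 t/h.
Overhead S6 = S2 − S3 = 2952.5 − 1657.1 = 1295.4 t/h.

1295 t/h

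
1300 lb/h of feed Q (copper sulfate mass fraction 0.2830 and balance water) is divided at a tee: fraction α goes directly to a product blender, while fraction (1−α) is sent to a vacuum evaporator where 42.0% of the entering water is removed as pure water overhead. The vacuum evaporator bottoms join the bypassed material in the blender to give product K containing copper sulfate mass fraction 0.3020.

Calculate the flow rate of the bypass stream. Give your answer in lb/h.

All 1300×0.283 = 367.9 lb/h of copper sulfate reaches K, so K = 367.9/0.302 = 1218.2 lb/h and vapour = 81.788 lb/h.
The evaporator receives (1−α)·1300 of feed at 0.717 water and removes 0.420 of that water:
0.420×0.717×(1−α)×1300 = 81.788
(1−α) = 81.788/391.48 = 0.2089;  α = 0.7911.
Bypass flow = 0.7911×1300 = 1028.4 lb/h.

1028 lb/h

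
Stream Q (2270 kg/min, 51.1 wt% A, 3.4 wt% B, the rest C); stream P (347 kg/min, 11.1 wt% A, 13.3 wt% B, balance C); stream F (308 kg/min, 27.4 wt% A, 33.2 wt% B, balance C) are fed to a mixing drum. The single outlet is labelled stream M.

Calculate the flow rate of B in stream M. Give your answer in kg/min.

B out = B in = 2270×0.034 + 347×0.133 + 308×0.332 = 225.59 kg/min.

225.6 kg/min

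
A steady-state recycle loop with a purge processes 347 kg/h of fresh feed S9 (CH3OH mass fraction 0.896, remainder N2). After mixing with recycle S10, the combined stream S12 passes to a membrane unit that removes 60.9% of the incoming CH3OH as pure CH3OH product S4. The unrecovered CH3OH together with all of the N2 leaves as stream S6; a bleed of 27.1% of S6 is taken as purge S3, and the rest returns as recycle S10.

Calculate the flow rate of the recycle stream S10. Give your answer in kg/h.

221 kg/h

N2 enters only via S9 and leaves only via the purge: 347×0.104 = 0.271×(N2 in S6), and the membrane unit passes all N2, so N2 in S12 = N2 in S6 = 133.17 kg/h.
CH3OH in S12: m_A = 347×0.896 + (1−0.271)·(1−0.609)·m_A, so m_A = 310.91/0.7150 = 434.87 kg/h.
S6 = (1−0.609)×434.87 + 133.17 = 303.2 kg/h.
Recycle S10 = (1−0.271)×303.2 = 221.03 kg/h.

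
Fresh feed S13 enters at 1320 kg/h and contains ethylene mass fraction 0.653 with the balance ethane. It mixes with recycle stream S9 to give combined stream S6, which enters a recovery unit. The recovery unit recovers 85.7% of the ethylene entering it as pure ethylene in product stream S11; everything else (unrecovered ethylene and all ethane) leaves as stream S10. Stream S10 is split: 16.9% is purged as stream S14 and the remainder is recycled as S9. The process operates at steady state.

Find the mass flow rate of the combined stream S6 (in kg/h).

3688 kg/h

ethane enters only via S13 and leaves only via the purge: 1320×0.347 = 0.169×(ethane in S10), and the recovery unit passes all ethane, so ethane in S6 = ethane in S10 = 2710.3 kg/h.
ethylene in S6: m_A = 1320×0.653 + (1−0.169)·(1−0.857)·m_A, so m_A = 861.96/0.8812 = 978.2 kg/h.
S6 = 978.2 + 2710.3 = 3688.5 kg/h.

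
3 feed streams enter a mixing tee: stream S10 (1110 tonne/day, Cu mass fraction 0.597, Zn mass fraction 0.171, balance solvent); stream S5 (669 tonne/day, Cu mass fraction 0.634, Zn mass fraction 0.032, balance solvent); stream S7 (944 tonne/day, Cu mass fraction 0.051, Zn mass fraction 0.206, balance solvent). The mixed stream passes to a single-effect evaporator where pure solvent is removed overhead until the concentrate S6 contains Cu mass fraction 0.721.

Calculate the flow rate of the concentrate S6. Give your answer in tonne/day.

Cu entering = 1110×0.597 + 669×0.634 + 944×0.051 = 1135 tonne/day.
All Cu reports to S6, so S6 = 1135/0.721 = 1574.1 tonne/day.

1574 tonne/day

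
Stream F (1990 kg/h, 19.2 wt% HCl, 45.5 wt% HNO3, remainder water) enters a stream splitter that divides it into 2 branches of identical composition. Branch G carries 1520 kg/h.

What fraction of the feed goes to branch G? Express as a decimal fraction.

0.764

Fraction to G = 1520/1990 = 0.7638.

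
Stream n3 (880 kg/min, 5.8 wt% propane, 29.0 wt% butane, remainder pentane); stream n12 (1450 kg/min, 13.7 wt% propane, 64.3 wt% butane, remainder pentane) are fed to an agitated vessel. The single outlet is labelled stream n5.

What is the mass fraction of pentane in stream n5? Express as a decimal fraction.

Total flow out = 880 + 1450 = 2330 kg/min.
pentane in = 880×0.652 + 1450×0.220 = 892.76 kg/min.
pentane mass fraction in n5 = 892.76/2330 = 0.383.

0.383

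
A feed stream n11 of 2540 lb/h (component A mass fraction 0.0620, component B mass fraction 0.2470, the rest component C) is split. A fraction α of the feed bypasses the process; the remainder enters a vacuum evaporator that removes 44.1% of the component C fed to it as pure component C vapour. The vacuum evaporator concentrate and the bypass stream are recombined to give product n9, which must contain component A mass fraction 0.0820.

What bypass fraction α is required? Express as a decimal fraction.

0.200

All 2540×0.062 = 157.48 lb/h of component A reaches n9, so n9 = 157.48/0.082 = 1920.5 lb/h and vapour = 619.51 lb/h.
The evaporator receives (1−α)·2540 of feed at 0.691 component C and removes 0.441 of that component C:
0.441×0.691×(1−α)×2540 = 619.51
(1−α) = 619.51/774.02 = 0.8004;  α = 0.1996.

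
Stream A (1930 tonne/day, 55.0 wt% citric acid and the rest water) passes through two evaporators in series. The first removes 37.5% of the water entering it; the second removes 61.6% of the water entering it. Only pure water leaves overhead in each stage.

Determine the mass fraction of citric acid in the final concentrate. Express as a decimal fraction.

0.836

water in feed = 1930×0.450 = 868.5 tonne/day.
After stage 1: water left = (1−0.375)×868.5 = 542.81; stream total = 1604.3 tonne/day.
After stage 2: water left = (1−0.616)×542.81 = 208.44; final concentrate = 1269.9 tonne/day.
citric acid fraction = 1061.5/1269.9 = 0.836.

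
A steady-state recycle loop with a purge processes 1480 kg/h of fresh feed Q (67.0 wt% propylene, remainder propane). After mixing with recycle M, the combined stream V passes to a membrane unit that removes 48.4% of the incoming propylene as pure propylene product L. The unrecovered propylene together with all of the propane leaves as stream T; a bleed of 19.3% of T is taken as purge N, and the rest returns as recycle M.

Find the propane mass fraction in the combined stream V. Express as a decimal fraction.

propane enters only via Q and leaves only via the purge: 1480×0.330 = 0.193×(propane in T), and the membrane unit passes all propane, so propane in V = propane in T = 2530.6 kg/h.
propylene in V: m_A = 1480×0.670 + (1−0.193)·(1−0.484)·m_A, so m_A = 991.6/0.5836 = 1699.1 kg/h.
V = 1699.1 + 2530.6 = 4229.7 kg/h.
propane fraction in V = 2530.6/4229.7 = 0.598.

0.598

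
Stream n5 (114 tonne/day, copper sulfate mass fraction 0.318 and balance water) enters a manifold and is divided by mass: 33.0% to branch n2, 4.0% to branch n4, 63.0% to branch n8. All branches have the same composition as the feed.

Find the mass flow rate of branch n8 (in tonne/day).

71.82 tonne/day

Branch n8 flow = 0.630×114 = 71.82 tonne/day.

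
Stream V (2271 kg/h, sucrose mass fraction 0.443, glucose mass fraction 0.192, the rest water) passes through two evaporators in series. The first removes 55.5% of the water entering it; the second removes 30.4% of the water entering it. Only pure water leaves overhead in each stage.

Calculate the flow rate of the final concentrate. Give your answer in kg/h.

1699 kg/h

water in feed = 2271×0.365 = 828.91 kg/h.
After stage 1: water left = (1−0.555)×828.91 = 368.87; stream total = 1811 kg/h.
After stage 2: water left = (1−0.304)×368.87 = 256.73; final concentrate = 1698.8 kg/h.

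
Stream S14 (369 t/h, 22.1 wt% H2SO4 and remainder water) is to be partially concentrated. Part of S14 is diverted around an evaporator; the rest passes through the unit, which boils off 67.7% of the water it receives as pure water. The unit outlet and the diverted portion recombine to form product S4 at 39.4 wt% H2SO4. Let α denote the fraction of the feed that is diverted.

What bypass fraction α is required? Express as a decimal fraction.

All 369×0.221 = 81.549 t/h of H2SO4 reaches S4, so S4 = 81.549/0.394 = 206.98 t/h and vapour = 162.02 t/h.
The evaporator receives (1−α)·369 of feed at 0.779 water and removes 0.677 of that water:
0.677×0.779×(1−α)×369 = 162.02
(1−α) = 162.02/194.6 = 0.8326;  α = 0.1674.

0.167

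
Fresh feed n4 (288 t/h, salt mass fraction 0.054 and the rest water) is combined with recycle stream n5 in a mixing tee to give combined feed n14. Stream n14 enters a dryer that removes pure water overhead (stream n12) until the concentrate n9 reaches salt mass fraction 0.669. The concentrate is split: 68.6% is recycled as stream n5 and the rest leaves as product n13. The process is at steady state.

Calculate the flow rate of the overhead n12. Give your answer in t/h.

Overall salt balance (none leaves overhead): salt in fresh feed = salt in product, i.e. 288×0.054 = (1−0.686)·n9·0.669.
n9 = 15.552/(0.669×0.314) = 74.034 t/h.
Recycle n5 = 0.686×74.034 = 50.787 t/h.
Combined feed n14 = 288 + 50.787 = 338.79 t/h.
Overhead n12 = n14 − n9 = 338.79 − 74.034 = 264.75 t/h.

264.8 t/h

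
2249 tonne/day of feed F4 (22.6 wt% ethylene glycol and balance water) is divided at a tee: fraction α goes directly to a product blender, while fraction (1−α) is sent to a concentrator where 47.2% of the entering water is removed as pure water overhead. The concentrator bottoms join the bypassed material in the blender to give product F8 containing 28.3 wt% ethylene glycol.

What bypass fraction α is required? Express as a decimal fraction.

All 2249×0.226 = 508.27 tonne/day of ethylene glycol reaches F8, so F8 = 508.27/0.283 = 1796 tonne/day and vapour = 452.98 tonne/day.
The evaporator receives (1−α)·2249 of feed at 0.774 water and removes 0.472 of that water:
0.472×0.774×(1−α)×2249 = 452.98
(1−α) = 452.98/821.62 = 0.5513;  α = 0.4487.

0.449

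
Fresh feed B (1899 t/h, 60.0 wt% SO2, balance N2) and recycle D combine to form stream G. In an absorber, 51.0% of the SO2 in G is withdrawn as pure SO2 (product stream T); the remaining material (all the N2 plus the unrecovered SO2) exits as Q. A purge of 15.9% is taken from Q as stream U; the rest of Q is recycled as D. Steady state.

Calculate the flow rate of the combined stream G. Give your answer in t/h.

6715 t/h

N2 enters only via B and leaves only via the purge: 1899×0.400 = 0.159×(N2 in Q), and the absorber passes all N2, so N2 in G = N2 in Q = 4777.4 t/h.
SO2 in G: m_A = 1899×0.600 + (1−0.159)·(1−0.510)·m_A, so m_A = 1139.4/0.5879 = 1938.1 t/h.
G = 1938.1 + 4777.4 = 6715.4 t/h.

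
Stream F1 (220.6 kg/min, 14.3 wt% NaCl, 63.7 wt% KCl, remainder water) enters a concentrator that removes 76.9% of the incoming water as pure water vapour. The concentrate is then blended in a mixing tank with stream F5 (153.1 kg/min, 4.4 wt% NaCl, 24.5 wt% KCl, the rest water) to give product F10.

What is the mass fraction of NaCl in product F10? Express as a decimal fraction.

0.1138

Vapour removed = 0.769×0.220×220.6 = 37.321 kg/min; concentrate = 183.28 kg/min.
NaCl reaching the mixer = 31.546 (from concentrate) + 153.1×0.044 = 38.282 kg/min.
Product flow = 183.28 + 153.1 = 336.38 kg/min; NaCl fraction = 0.1138.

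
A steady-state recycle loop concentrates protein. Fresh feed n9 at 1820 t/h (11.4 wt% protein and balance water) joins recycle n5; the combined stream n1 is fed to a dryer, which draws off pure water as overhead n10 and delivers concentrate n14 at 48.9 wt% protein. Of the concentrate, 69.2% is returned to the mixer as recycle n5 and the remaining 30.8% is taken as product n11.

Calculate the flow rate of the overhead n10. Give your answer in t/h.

Overall protein balance (none leaves overhead): protein in fresh feed = protein in product, i.e. 1820×0.114 = (1−0.692)·n14·0.489.
n14 = 207.48/(0.489×0.308) = 1377.6 t/h.
Recycle n5 = 0.692×1377.6 = 953.28 t/h.
Combined feed n1 = 1820 + 953.28 = 2773.3 t/h.
Overhead n10 = n1 − n14 = 2773.3 − 1377.6 = 1395.7 t/h.

1396 t/h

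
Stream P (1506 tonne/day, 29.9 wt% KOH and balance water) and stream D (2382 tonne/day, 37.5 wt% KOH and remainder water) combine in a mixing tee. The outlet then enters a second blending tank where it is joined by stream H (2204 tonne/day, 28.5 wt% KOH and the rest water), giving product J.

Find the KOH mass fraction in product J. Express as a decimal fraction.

Overall, product flow = 6092 tonne/day.
KOH in = 1506×0.299 + 2382×0.375 + 2204×0.285 = 1971.7 tonne/day.
KOH fraction in J = 0.3237.

0.3237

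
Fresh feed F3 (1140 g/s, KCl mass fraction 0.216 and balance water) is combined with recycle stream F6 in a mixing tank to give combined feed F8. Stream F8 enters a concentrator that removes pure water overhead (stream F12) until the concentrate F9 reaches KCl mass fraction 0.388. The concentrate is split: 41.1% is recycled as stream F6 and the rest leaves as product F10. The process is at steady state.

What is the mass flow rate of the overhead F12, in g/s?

505.4 g/s

Overall KCl balance (none leaves overhead): KCl in fresh feed = KCl in product, i.e. 1140×0.216 = (1−0.411)·F9·0.388.
F9 = 246.24/(0.388×0.589) = 1077.5 g/s.
Recycle F6 = 0.411×1077.5 = 442.85 g/s.
Combined feed F8 = 1140 + 442.85 = 1582.8 g/s.
Overhead F12 = F8 − F9 = 1582.8 − 1077.5 = 505.36 g/s.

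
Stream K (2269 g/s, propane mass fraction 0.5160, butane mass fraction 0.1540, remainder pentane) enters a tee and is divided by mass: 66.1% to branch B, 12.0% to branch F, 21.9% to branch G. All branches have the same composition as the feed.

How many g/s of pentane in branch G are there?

164 g/s

Branch G total = 0.219×2269 = 496.91 g/s.
pentane in G = 0.330×496.91 = 163.98 g/s.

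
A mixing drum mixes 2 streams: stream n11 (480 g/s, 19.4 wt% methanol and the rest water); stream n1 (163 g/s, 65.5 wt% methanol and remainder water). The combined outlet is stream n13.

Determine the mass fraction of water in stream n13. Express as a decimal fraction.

Total flow out = 480 + 163 = 643 g/s.
water in = 480×0.806 + 163×0.345 = 443.12 g/s.
water mass fraction in n13 = 443.12/643 = 0.689.

0.689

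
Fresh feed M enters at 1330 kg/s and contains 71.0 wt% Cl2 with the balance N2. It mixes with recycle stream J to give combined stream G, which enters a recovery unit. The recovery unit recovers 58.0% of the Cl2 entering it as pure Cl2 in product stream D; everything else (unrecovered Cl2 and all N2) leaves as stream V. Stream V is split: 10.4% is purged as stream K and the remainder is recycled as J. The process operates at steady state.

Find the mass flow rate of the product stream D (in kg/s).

Cl2 in G: m_A = 1330×0.710 + (1−0.104)·(1−0.580)·m_A, so m_A = 944.3/0.6237 = 1514.1 kg/s.
Product D = 0.580×1514.1 = 878.17 kg/s.

878.2 kg/s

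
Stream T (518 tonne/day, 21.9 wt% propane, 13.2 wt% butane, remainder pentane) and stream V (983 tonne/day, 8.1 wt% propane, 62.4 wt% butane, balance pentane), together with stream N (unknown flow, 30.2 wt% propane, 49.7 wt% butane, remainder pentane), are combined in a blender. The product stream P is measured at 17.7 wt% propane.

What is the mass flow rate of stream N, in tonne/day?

Let N be the unknown flow. Total out = 1501 + N.
propane balance: 193.06 + 0.302·N = 0.177·(1501 + N)
(0.302 − 0.177)·N = 0.177×1501 − 193.06 = 72.612
N = 72.612 / 0.125 = 580.9 tonne/day

580.9 tonne/day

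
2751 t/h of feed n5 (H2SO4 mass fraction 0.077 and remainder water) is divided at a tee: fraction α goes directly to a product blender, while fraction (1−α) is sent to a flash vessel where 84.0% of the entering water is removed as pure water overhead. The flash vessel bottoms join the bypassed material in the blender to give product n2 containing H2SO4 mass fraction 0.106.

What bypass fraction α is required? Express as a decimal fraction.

0.647

All 2751×0.077 = 211.83 t/h of H2SO4 reaches n2, so n2 = 211.83/0.106 = 1998.4 t/h and vapour = 752.63 t/h.
The evaporator receives (1−α)·2751 of feed at 0.923 water and removes 0.840 of that water:
0.840×0.923×(1−α)×2751 = 752.63
(1−α) = 752.63/2132.9 = 0.3529;  α = 0.6471.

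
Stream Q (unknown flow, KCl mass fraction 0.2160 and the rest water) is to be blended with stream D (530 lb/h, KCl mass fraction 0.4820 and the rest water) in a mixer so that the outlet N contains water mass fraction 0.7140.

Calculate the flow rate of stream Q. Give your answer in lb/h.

1484 lb/h

Let Q be the unknown flow. Total out = 530 + Q.
water balance: 274.54 + 0.784·Q = 0.714·(530 + Q)
(0.784 − 0.714)·Q = 0.714×530 − 274.54 = 103.88
Q = 103.88 / 0.070 = 1484 lb/h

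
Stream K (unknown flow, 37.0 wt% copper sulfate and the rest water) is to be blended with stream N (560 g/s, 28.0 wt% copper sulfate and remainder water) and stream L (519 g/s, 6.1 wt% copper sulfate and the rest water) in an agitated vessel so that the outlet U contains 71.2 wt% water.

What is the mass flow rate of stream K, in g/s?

1491 g/s

Let K be the unknown flow. Total out = 1079 + K.
water balance: 890.54 + 0.630·K = 0.712·(1079 + K)
(0.630 − 0.712)·K = 0.712×1079 − 890.54 = -122.29
K = -122.29 / -0.082 = 1491.4 g/s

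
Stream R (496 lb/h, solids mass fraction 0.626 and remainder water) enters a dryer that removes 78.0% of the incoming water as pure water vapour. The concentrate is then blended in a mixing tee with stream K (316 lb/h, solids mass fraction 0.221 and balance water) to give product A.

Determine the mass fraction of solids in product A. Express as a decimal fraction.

0.570

Vapour removed = 0.780×0.374×496 = 144.69 lb/h; concentrate = 351.31 lb/h.
solids reaching the mixer = 310.5 (from concentrate) + 316×0.221 = 380.33 lb/h.
Product flow = 351.31 + 316 = 667.31 lb/h; solids fraction = 0.570.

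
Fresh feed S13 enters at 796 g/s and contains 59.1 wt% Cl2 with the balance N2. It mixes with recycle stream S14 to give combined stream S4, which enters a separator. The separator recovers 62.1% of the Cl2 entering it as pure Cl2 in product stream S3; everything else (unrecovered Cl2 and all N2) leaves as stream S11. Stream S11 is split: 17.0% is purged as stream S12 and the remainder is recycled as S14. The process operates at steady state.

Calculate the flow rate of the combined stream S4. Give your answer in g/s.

2601 g/s

N2 enters only via S13 and leaves only via the purge: 796×0.409 = 0.170×(N2 in S11), and the separator passes all N2, so N2 in S4 = N2 in S11 = 1915.1 g/s.
Cl2 in S4: m_A = 796×0.591 + (1−0.170)·(1−0.621)·m_A, so m_A = 470.44/0.6854 = 686.34 g/s.
S4 = 686.34 + 1915.1 = 2601.4 g/s.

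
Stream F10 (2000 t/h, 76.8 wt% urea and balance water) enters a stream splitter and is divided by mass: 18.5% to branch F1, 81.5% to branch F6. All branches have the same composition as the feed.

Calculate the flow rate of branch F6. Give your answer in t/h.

Branch F6 flow = 0.815×2000 = 1630 t/h.

1630 t/h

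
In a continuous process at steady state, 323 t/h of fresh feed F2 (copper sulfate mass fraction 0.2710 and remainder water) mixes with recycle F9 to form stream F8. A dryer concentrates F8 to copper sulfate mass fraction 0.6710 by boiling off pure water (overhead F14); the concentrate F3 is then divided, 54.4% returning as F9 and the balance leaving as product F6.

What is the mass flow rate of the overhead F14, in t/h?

Overall copper sulfate balance (none leaves overhead): copper sulfate in fresh feed = copper sulfate in product, i.e. 323×0.271 = (1−0.544)·F3·0.671.
F3 = 87.533/(0.671×0.456) = 286.08 t/h.
Recycle F9 = 0.544×286.08 = 155.63 t/h.
Combined feed F8 = 323 + 155.63 = 478.63 t/h.
Overhead F14 = F8 − F3 = 478.63 − 286.08 = 192.55 t/h.

192.5 t/h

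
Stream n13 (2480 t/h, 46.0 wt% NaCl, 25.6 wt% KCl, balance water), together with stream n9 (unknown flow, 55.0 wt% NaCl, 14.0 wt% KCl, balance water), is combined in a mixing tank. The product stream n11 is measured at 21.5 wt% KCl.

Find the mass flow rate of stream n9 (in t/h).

1356 t/h

Let n9 be the unknown flow. Total out = 2480 + n9.
KCl balance: 634.88 + 0.140·n9 = 0.215·(2480 + n9)
(0.140 − 0.215)·n9 = 0.215×2480 − 634.88 = -101.68
n9 = -101.68 / -0.075 = 1355.7 t/h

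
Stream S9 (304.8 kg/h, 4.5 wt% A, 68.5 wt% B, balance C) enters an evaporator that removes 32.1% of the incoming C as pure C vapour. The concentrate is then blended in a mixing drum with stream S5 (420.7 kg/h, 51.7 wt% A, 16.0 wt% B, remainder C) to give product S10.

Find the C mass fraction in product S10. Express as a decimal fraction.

Vapour removed = 0.321×0.270×304.8 = 26.417 kg/h; concentrate = 278.38 kg/h.
C reaching the mixer = 55.879 (from concentrate) + 420.7×0.323 = 191.77 kg/h.
Product flow = 278.38 + 420.7 = 699.08 kg/h; C fraction = 0.274.

0.274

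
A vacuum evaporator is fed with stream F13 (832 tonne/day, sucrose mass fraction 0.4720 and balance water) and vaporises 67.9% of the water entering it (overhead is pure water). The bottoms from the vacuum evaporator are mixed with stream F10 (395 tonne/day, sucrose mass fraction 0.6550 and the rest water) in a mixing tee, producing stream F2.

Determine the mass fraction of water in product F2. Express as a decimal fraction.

0.2986

Vapour removed = 0.679×0.528×832 = 298.28 tonne/day; concentrate = 533.72 tonne/day.
water reaching the mixer = 141.01 (from concentrate) + 395×0.345 = 277.29 tonne/day.
Product flow = 533.72 + 395 = 928.72 tonne/day; water fraction = 0.2986.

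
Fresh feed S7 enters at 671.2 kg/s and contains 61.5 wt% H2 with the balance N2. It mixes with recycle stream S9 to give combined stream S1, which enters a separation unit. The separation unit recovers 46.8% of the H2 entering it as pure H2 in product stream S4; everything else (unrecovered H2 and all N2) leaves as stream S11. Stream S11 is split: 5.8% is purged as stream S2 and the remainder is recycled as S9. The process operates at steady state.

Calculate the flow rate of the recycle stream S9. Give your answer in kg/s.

N2 enters only via S7 and leaves only via the purge: 671.2×0.385 = 0.058×(N2 in S11), and the separation unit passes all N2, so N2 in S1 = N2 in S11 = 4455.4 kg/s.
H2 in S1: m_A = 671.2×0.615 + (1−0.058)·(1−0.468)·m_A, so m_A = 412.79/0.4989 = 827.47 kg/s.
S11 = (1−0.468)×827.47 + 4455.4 = 4895.6 kg/s.
Recycle S9 = (1−0.058)×4895.6 = 4611.6 kg/s.

4612 kg/s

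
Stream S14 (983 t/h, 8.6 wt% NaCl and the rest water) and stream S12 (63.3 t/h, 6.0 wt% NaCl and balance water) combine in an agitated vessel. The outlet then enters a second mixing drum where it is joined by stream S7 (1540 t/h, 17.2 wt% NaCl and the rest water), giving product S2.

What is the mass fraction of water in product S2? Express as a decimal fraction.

Overall, product flow = 2586.3 t/h.
water in = 983×0.914 + 63.3×0.940 + 1540×0.828 = 2233.1 t/h.
water fraction in S2 = 0.8634.

0.8634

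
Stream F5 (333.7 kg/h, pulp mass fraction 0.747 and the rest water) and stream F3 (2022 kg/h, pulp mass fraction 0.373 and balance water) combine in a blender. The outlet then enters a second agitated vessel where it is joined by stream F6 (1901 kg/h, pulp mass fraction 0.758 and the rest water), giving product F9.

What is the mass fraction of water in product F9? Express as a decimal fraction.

0.426

Overall, product flow = 4256.7 kg/h.
water in = 333.7×0.253 + 2022×0.627 + 1901×0.242 = 1812.3 kg/h.
water fraction in F9 = 0.426.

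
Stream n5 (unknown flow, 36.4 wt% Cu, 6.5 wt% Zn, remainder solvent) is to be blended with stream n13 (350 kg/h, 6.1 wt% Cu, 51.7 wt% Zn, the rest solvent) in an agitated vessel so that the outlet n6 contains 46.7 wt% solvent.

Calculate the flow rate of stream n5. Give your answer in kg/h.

Let n5 be the unknown flow. Total out = 350 + n5.
solvent balance: 147.7 + 0.571·n5 = 0.467·(350 + n5)
(0.571 − 0.467)·n5 = 0.467×350 − 147.7 = 15.75
n5 = 15.75 / 0.104 = 151.44 kg/h

151.4 kg/h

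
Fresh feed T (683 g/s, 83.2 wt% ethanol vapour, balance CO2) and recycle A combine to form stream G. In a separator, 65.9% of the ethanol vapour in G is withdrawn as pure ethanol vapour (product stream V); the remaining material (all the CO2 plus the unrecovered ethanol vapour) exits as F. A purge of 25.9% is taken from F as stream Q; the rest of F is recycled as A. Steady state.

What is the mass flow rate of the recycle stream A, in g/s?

520.4 g/s

CO2 enters only via T and leaves only via the purge: 683×0.168 = 0.259×(CO2 in F), and the separator passes all CO2, so CO2 in G = CO2 in F = 443.03 g/s.
ethanol vapour in G: m_A = 683×0.832 + (1−0.259)·(1−0.659)·m_A, so m_A = 568.26/0.7473 = 760.39 g/s.
F = (1−0.659)×760.39 + 443.03 = 702.32 g/s.
Recycle A = (1−0.259)×702.32 = 520.42 g/s.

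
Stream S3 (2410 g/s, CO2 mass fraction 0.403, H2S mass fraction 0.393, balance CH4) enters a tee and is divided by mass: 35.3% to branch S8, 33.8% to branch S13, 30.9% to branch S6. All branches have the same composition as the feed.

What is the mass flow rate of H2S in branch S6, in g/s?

292.7 g/s

Branch S6 total = 0.309×2410 = 744.69 g/s.
H2S in S6 = 0.393×744.69 = 292.66 g/s.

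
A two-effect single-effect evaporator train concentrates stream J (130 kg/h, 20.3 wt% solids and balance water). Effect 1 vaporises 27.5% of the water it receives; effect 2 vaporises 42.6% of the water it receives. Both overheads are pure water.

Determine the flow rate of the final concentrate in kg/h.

water in feed = 130×0.797 = 103.61 kg/h.
After stage 1: water left = (1−0.275)×103.61 = 75.117; stream total = 101.51 kg/h.
After stage 2: water left = (1−0.426)×75.117 = 43.117; final concentrate = 69.507 kg/h.

69.51 kg/h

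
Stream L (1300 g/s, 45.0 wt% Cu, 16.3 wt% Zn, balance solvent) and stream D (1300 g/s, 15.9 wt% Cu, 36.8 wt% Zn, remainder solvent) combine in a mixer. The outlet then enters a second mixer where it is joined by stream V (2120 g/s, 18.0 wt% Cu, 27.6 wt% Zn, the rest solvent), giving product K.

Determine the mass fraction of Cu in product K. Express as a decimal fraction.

0.249

Overall, product flow = 4720 g/s.
Cu in = 1300×0.450 + 1300×0.159 + 2120×0.180 = 1173.3 g/s.
Cu fraction in K = 0.249.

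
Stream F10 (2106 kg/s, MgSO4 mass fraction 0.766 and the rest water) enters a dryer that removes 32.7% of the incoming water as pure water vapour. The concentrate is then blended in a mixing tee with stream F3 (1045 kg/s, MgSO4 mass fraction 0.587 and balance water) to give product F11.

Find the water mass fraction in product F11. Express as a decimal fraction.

0.255

Vapour removed = 0.327×0.234×2106 = 161.15 kg/s; concentrate = 1944.9 kg/s.
water reaching the mixer = 331.66 (from concentrate) + 1045×0.413 = 763.24 kg/s.
Product flow = 1944.9 + 1045 = 2989.9 kg/s; water fraction = 0.255.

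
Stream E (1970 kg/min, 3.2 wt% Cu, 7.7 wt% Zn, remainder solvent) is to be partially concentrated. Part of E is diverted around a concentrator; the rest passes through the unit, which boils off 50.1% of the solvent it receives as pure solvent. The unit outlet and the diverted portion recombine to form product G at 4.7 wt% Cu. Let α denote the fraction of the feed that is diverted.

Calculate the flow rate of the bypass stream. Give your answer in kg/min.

561.5 kg/min

All 1970×0.032 = 63.04 kg/min of Cu reaches G, so G = 63.04/0.047 = 1341.3 kg/min and vapour = 628.72 kg/min.
The evaporator receives (1−α)·1970 of feed at 0.891 solvent and removes 0.501 of that solvent:
0.501×0.891×(1−α)×1970 = 628.72
(1−α) = 628.72/879.39 = 0.7150;  α = 0.2850.
Bypass flow = 0.2850×1970 = 561.54 kg/min.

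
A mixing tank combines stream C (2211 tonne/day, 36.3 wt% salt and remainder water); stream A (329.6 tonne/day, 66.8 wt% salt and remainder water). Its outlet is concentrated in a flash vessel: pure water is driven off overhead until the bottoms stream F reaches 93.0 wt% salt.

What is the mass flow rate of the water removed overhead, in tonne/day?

1441 tonne/day

salt entering = 2211×0.363 + 329.6×0.668 = 1022.8 tonne/day.
All salt reports to F, so F = 1022.8/0.930 = 1099.7 tonne/day.
Total feed = 2540.6 tonne/day; overhead = 2540.6 − 1099.7 = 1440.9 tonne/day.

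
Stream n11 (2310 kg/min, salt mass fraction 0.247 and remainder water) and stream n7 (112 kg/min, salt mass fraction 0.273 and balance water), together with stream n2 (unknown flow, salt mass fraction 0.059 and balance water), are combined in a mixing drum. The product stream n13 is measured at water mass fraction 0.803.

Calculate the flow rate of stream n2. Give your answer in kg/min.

898.6 kg/min

Let n2 be the unknown flow. Total out = 2422 + n2.
water balance: 1820.9 + 0.941·n2 = 0.803·(2422 + n2)
(0.941 − 0.803)·n2 = 0.803×2422 − 1820.9 = 124.01
n2 = 124.01 / 0.138 = 898.64 kg/min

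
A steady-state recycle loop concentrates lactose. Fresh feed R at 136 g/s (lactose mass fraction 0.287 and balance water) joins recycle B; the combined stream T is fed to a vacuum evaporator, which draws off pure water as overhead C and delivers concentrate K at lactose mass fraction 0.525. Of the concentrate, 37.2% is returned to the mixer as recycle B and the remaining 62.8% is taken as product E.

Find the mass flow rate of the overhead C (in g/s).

Overall lactose balance (none leaves overhead): lactose in fresh feed = lactose in product, i.e. 136×0.287 = (1−0.372)·K·0.525.
K = 39.032/(0.525×0.628) = 118.39 g/s.
Recycle B = 0.372×118.39 = 44.04 g/s.
Combined feed T = 136 + 44.04 = 180.04 g/s.
Overhead C = T − K = 180.04 − 118.39 = 61.653 g/s.

61.65 g/s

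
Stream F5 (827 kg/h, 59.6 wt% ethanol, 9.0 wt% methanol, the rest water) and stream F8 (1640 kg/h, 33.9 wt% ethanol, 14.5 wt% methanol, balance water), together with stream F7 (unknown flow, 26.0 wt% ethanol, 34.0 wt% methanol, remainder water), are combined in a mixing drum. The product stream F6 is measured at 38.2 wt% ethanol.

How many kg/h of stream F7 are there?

872.6 kg/h

Let F7 be the unknown flow. Total out = 2467 + F7.
ethanol balance: 1048.9 + 0.260·F7 = 0.382·(2467 + F7)
(0.260 − 0.382)·F7 = 0.382×2467 − 1048.9 = -106.46
F7 = -106.46 / -0.122 = 872.61 kg/h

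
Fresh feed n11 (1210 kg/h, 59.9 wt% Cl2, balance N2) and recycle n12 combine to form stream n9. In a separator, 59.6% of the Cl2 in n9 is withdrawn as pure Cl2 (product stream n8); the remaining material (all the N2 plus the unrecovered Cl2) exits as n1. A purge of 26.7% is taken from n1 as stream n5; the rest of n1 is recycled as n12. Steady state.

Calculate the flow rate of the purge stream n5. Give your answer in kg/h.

596.3 kg/h

N2 enters only via n11 and leaves only via the purge: 1210×0.401 = 0.267×(N2 in n1), and the separator passes all N2, so N2 in n9 = N2 in n1 = 1817.3 kg/h.
Cl2 in n9: m_A = 1210×0.599 + (1−0.267)·(1−0.596)·m_A, so m_A = 724.79/0.7039 = 1029.7 kg/h.
n1 = (1−0.596)×1029.7 + 1817.3 = 2233.3 kg/h.
Purge n5 = 0.267×2233.3 = 596.28 kg/h.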